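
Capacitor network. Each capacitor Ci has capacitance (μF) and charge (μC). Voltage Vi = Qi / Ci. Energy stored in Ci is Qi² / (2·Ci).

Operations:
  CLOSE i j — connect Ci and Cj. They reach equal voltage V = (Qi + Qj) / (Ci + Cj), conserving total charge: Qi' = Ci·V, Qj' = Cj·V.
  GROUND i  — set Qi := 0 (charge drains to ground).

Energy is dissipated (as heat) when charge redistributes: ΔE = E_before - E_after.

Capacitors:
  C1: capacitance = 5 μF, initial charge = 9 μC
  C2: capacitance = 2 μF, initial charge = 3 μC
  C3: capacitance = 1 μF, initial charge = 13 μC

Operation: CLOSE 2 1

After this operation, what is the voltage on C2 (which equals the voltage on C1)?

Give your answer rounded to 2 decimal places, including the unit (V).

Answer: 1.71 V

Derivation:
Initial: C1(5μF, Q=9μC, V=1.80V), C2(2μF, Q=3μC, V=1.50V), C3(1μF, Q=13μC, V=13.00V)
Op 1: CLOSE 2-1: Q_total=12.00, C_total=7.00, V=1.71; Q2=3.43, Q1=8.57; dissipated=0.064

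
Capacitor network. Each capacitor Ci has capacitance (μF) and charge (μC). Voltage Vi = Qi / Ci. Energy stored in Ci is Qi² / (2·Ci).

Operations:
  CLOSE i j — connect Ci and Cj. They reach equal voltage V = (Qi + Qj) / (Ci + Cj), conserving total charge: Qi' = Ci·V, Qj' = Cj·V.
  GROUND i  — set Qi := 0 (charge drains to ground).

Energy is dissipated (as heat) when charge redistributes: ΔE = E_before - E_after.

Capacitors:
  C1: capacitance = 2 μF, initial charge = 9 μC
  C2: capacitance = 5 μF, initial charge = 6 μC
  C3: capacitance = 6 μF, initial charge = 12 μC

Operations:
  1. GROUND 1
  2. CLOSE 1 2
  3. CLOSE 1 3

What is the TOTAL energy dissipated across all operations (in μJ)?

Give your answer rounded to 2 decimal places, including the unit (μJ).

Initial: C1(2μF, Q=9μC, V=4.50V), C2(5μF, Q=6μC, V=1.20V), C3(6μF, Q=12μC, V=2.00V)
Op 1: GROUND 1: Q1=0; energy lost=20.250
Op 2: CLOSE 1-2: Q_total=6.00, C_total=7.00, V=0.86; Q1=1.71, Q2=4.29; dissipated=1.029
Op 3: CLOSE 1-3: Q_total=13.71, C_total=8.00, V=1.71; Q1=3.43, Q3=10.29; dissipated=0.980
Total dissipated: 22.258 μJ

Answer: 22.26 μJ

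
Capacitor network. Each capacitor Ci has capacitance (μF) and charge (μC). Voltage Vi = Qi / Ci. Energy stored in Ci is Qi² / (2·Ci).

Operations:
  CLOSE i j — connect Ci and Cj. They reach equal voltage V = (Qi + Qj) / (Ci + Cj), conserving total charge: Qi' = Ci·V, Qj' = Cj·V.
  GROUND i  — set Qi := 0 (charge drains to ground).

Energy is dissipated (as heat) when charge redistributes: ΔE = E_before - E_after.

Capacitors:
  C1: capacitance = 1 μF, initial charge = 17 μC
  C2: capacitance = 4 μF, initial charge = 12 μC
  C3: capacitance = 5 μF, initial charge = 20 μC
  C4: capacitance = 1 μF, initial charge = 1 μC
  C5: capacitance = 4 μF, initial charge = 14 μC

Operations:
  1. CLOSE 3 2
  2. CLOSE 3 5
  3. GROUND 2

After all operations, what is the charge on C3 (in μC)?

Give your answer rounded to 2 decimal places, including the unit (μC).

Answer: 17.65 μC

Derivation:
Initial: C1(1μF, Q=17μC, V=17.00V), C2(4μF, Q=12μC, V=3.00V), C3(5μF, Q=20μC, V=4.00V), C4(1μF, Q=1μC, V=1.00V), C5(4μF, Q=14μC, V=3.50V)
Op 1: CLOSE 3-2: Q_total=32.00, C_total=9.00, V=3.56; Q3=17.78, Q2=14.22; dissipated=1.111
Op 2: CLOSE 3-5: Q_total=31.78, C_total=9.00, V=3.53; Q3=17.65, Q5=14.12; dissipated=0.003
Op 3: GROUND 2: Q2=0; energy lost=25.284
Final charges: Q1=17.00, Q2=0.00, Q3=17.65, Q4=1.00, Q5=14.12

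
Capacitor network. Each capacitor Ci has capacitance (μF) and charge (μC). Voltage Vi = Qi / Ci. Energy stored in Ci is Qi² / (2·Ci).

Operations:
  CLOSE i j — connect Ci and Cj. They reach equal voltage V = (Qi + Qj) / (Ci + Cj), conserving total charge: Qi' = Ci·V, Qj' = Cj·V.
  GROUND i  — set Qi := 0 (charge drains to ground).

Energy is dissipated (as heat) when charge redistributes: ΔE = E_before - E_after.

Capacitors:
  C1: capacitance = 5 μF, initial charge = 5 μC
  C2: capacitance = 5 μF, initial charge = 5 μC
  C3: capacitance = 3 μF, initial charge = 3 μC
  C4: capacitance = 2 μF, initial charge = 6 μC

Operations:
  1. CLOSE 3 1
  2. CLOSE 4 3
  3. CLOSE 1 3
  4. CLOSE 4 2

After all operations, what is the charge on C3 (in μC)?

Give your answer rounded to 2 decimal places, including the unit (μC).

Initial: C1(5μF, Q=5μC, V=1.00V), C2(5μF, Q=5μC, V=1.00V), C3(3μF, Q=3μC, V=1.00V), C4(2μF, Q=6μC, V=3.00V)
Op 1: CLOSE 3-1: Q_total=8.00, C_total=8.00, V=1.00; Q3=3.00, Q1=5.00; dissipated=0.000
Op 2: CLOSE 4-3: Q_total=9.00, C_total=5.00, V=1.80; Q4=3.60, Q3=5.40; dissipated=2.400
Op 3: CLOSE 1-3: Q_total=10.40, C_total=8.00, V=1.30; Q1=6.50, Q3=3.90; dissipated=0.600
Op 4: CLOSE 4-2: Q_total=8.60, C_total=7.00, V=1.23; Q4=2.46, Q2=6.14; dissipated=0.457
Final charges: Q1=6.50, Q2=6.14, Q3=3.90, Q4=2.46

Answer: 3.90 μC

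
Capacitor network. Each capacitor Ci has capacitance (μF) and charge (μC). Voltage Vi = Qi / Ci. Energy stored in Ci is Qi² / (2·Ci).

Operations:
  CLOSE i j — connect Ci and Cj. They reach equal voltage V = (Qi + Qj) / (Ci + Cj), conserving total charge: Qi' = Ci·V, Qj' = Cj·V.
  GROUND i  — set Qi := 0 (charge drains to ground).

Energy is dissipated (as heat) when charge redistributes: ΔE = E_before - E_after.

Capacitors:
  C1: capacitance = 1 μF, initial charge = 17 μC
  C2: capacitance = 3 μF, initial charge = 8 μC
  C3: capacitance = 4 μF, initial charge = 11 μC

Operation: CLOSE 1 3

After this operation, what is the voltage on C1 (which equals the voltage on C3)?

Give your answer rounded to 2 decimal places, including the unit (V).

Answer: 5.60 V

Derivation:
Initial: C1(1μF, Q=17μC, V=17.00V), C2(3μF, Q=8μC, V=2.67V), C3(4μF, Q=11μC, V=2.75V)
Op 1: CLOSE 1-3: Q_total=28.00, C_total=5.00, V=5.60; Q1=5.60, Q3=22.40; dissipated=81.225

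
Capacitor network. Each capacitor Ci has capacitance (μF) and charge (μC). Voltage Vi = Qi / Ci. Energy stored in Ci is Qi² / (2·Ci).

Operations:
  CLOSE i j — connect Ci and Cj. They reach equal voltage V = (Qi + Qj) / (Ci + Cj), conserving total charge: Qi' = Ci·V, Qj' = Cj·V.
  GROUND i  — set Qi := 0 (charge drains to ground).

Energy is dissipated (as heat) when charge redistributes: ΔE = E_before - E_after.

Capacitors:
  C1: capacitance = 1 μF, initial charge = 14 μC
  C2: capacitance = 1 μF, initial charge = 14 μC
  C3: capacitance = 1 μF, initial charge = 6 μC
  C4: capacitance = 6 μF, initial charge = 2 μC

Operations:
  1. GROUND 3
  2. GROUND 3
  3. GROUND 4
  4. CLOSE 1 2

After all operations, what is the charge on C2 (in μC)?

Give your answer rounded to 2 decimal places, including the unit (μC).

Answer: 14.00 μC

Derivation:
Initial: C1(1μF, Q=14μC, V=14.00V), C2(1μF, Q=14μC, V=14.00V), C3(1μF, Q=6μC, V=6.00V), C4(6μF, Q=2μC, V=0.33V)
Op 1: GROUND 3: Q3=0; energy lost=18.000
Op 2: GROUND 3: Q3=0; energy lost=0.000
Op 3: GROUND 4: Q4=0; energy lost=0.333
Op 4: CLOSE 1-2: Q_total=28.00, C_total=2.00, V=14.00; Q1=14.00, Q2=14.00; dissipated=0.000
Final charges: Q1=14.00, Q2=14.00, Q3=0.00, Q4=0.00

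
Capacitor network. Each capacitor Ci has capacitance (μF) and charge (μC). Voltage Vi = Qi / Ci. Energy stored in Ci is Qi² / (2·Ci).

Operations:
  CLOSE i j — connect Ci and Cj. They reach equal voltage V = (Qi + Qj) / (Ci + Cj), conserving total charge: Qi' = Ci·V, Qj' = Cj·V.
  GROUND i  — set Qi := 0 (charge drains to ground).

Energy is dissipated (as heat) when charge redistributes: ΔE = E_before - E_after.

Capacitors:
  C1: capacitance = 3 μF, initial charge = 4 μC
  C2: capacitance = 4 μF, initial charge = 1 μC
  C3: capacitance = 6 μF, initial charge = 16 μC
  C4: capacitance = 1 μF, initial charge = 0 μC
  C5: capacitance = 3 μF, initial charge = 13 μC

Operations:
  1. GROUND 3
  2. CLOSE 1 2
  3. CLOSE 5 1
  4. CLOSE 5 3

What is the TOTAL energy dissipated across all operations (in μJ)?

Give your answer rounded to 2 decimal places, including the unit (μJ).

Answer: 38.53 μJ

Derivation:
Initial: C1(3μF, Q=4μC, V=1.33V), C2(4μF, Q=1μC, V=0.25V), C3(6μF, Q=16μC, V=2.67V), C4(1μF, Q=0μC, V=0.00V), C5(3μF, Q=13μC, V=4.33V)
Op 1: GROUND 3: Q3=0; energy lost=21.333
Op 2: CLOSE 1-2: Q_total=5.00, C_total=7.00, V=0.71; Q1=2.14, Q2=2.86; dissipated=1.006
Op 3: CLOSE 5-1: Q_total=15.14, C_total=6.00, V=2.52; Q5=7.57, Q1=7.57; dissipated=9.823
Op 4: CLOSE 5-3: Q_total=7.57, C_total=9.00, V=0.84; Q5=2.52, Q3=5.05; dissipated=6.370
Total dissipated: 38.532 μJ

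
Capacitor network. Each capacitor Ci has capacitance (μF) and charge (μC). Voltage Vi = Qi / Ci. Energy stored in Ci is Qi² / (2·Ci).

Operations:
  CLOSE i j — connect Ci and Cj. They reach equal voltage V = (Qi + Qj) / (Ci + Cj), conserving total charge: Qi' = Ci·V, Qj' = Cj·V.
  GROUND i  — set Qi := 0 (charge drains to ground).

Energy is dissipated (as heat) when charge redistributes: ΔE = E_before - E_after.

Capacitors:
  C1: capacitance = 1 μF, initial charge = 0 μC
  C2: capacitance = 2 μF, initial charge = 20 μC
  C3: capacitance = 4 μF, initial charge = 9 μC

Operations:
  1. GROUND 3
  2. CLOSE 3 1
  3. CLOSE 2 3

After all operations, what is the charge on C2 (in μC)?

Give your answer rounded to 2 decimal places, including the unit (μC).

Answer: 6.67 μC

Derivation:
Initial: C1(1μF, Q=0μC, V=0.00V), C2(2μF, Q=20μC, V=10.00V), C3(4μF, Q=9μC, V=2.25V)
Op 1: GROUND 3: Q3=0; energy lost=10.125
Op 2: CLOSE 3-1: Q_total=0.00, C_total=5.00, V=0.00; Q3=0.00, Q1=0.00; dissipated=0.000
Op 3: CLOSE 2-3: Q_total=20.00, C_total=6.00, V=3.33; Q2=6.67, Q3=13.33; dissipated=66.667
Final charges: Q1=0.00, Q2=6.67, Q3=13.33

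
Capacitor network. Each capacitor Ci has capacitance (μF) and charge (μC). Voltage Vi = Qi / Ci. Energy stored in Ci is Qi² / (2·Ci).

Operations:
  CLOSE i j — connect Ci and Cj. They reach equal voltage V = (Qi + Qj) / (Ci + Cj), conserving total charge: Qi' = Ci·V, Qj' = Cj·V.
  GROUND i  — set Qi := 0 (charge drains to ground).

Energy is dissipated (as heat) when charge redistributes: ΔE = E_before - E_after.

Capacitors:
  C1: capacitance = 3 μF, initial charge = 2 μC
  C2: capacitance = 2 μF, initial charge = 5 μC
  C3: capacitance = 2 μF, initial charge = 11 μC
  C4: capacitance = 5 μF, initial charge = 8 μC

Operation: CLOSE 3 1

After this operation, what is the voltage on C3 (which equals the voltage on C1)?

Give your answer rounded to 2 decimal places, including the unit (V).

Answer: 2.60 V

Derivation:
Initial: C1(3μF, Q=2μC, V=0.67V), C2(2μF, Q=5μC, V=2.50V), C3(2μF, Q=11μC, V=5.50V), C4(5μF, Q=8μC, V=1.60V)
Op 1: CLOSE 3-1: Q_total=13.00, C_total=5.00, V=2.60; Q3=5.20, Q1=7.80; dissipated=14.017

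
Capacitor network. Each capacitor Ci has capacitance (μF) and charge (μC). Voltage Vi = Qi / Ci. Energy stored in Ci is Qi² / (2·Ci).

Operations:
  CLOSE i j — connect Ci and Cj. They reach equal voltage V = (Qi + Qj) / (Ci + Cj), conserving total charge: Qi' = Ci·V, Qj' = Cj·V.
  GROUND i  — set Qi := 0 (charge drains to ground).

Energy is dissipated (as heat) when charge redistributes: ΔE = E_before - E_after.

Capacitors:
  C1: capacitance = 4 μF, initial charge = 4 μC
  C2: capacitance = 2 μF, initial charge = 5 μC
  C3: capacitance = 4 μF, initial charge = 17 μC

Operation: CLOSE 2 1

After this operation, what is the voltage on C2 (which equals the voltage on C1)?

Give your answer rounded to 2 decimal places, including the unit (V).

Initial: C1(4μF, Q=4μC, V=1.00V), C2(2μF, Q=5μC, V=2.50V), C3(4μF, Q=17μC, V=4.25V)
Op 1: CLOSE 2-1: Q_total=9.00, C_total=6.00, V=1.50; Q2=3.00, Q1=6.00; dissipated=1.500

Answer: 1.50 V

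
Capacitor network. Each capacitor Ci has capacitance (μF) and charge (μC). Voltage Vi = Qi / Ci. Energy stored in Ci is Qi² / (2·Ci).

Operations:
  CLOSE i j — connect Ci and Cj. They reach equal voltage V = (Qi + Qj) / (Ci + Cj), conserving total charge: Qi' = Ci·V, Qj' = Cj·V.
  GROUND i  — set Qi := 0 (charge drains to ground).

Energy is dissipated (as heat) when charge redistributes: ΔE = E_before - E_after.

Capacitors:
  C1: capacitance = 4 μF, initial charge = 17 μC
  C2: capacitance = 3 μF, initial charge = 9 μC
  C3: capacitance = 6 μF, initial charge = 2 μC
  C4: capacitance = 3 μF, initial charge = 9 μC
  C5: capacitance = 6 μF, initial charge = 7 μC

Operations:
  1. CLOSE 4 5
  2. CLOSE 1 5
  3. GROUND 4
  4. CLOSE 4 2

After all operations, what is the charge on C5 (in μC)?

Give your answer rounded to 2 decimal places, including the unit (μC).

Answer: 16.60 μC

Derivation:
Initial: C1(4μF, Q=17μC, V=4.25V), C2(3μF, Q=9μC, V=3.00V), C3(6μF, Q=2μC, V=0.33V), C4(3μF, Q=9μC, V=3.00V), C5(6μF, Q=7μC, V=1.17V)
Op 1: CLOSE 4-5: Q_total=16.00, C_total=9.00, V=1.78; Q4=5.33, Q5=10.67; dissipated=3.361
Op 2: CLOSE 1-5: Q_total=27.67, C_total=10.00, V=2.77; Q1=11.07, Q5=16.60; dissipated=7.334
Op 3: GROUND 4: Q4=0; energy lost=4.741
Op 4: CLOSE 4-2: Q_total=9.00, C_total=6.00, V=1.50; Q4=4.50, Q2=4.50; dissipated=6.750
Final charges: Q1=11.07, Q2=4.50, Q3=2.00, Q4=4.50, Q5=16.60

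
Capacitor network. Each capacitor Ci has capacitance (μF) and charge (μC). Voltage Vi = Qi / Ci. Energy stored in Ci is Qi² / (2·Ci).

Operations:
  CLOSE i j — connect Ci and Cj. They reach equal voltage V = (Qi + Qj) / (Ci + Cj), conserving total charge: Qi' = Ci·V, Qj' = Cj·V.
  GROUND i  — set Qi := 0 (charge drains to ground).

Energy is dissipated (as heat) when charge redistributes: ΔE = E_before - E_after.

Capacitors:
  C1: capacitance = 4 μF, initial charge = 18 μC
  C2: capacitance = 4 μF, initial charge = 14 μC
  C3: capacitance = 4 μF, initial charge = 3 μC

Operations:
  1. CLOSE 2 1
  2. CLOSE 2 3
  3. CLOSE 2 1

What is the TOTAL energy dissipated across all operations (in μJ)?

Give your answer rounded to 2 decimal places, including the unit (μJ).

Initial: C1(4μF, Q=18μC, V=4.50V), C2(4μF, Q=14μC, V=3.50V), C3(4μF, Q=3μC, V=0.75V)
Op 1: CLOSE 2-1: Q_total=32.00, C_total=8.00, V=4.00; Q2=16.00, Q1=16.00; dissipated=1.000
Op 2: CLOSE 2-3: Q_total=19.00, C_total=8.00, V=2.38; Q2=9.50, Q3=9.50; dissipated=10.562
Op 3: CLOSE 2-1: Q_total=25.50, C_total=8.00, V=3.19; Q2=12.75, Q1=12.75; dissipated=2.641
Total dissipated: 14.203 μJ

Answer: 14.20 μJ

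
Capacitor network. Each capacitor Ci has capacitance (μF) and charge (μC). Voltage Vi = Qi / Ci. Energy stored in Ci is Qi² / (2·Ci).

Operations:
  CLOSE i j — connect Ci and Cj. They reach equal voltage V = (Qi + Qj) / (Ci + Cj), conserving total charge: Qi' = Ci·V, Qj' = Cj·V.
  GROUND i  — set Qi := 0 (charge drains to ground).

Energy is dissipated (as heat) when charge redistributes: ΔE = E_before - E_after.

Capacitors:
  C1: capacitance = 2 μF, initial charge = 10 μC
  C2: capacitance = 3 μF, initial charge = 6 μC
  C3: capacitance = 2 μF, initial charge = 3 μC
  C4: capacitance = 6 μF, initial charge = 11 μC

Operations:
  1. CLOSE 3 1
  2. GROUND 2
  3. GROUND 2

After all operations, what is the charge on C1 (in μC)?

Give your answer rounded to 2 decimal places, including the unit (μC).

Answer: 6.50 μC

Derivation:
Initial: C1(2μF, Q=10μC, V=5.00V), C2(3μF, Q=6μC, V=2.00V), C3(2μF, Q=3μC, V=1.50V), C4(6μF, Q=11μC, V=1.83V)
Op 1: CLOSE 3-1: Q_total=13.00, C_total=4.00, V=3.25; Q3=6.50, Q1=6.50; dissipated=6.125
Op 2: GROUND 2: Q2=0; energy lost=6.000
Op 3: GROUND 2: Q2=0; energy lost=0.000
Final charges: Q1=6.50, Q2=0.00, Q3=6.50, Q4=11.00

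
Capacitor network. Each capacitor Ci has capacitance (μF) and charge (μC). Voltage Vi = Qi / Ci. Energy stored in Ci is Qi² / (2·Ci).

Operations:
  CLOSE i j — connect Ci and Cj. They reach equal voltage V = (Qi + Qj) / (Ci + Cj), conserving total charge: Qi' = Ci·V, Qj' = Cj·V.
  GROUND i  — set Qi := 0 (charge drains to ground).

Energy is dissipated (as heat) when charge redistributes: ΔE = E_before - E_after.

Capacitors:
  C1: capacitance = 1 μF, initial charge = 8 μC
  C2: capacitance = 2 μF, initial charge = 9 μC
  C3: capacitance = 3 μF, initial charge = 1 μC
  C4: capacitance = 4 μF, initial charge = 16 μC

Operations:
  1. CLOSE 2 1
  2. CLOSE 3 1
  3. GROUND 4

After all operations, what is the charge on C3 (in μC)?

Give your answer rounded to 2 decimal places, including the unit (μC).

Initial: C1(1μF, Q=8μC, V=8.00V), C2(2μF, Q=9μC, V=4.50V), C3(3μF, Q=1μC, V=0.33V), C4(4μF, Q=16μC, V=4.00V)
Op 1: CLOSE 2-1: Q_total=17.00, C_total=3.00, V=5.67; Q2=11.33, Q1=5.67; dissipated=4.083
Op 2: CLOSE 3-1: Q_total=6.67, C_total=4.00, V=1.67; Q3=5.00, Q1=1.67; dissipated=10.667
Op 3: GROUND 4: Q4=0; energy lost=32.000
Final charges: Q1=1.67, Q2=11.33, Q3=5.00, Q4=0.00

Answer: 5.00 μC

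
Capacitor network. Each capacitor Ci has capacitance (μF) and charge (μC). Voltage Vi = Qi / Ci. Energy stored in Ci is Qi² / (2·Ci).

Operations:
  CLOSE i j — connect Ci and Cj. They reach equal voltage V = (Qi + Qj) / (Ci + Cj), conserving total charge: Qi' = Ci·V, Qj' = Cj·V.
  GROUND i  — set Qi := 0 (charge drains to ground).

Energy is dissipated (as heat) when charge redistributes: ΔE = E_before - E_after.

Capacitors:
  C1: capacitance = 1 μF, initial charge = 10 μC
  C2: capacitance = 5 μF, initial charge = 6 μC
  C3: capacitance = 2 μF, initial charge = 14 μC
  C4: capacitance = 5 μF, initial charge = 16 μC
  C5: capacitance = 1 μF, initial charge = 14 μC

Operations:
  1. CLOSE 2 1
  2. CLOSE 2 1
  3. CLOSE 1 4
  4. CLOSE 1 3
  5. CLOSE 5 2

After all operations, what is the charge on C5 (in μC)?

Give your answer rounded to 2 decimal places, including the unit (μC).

Answer: 4.56 μC

Derivation:
Initial: C1(1μF, Q=10μC, V=10.00V), C2(5μF, Q=6μC, V=1.20V), C3(2μF, Q=14μC, V=7.00V), C4(5μF, Q=16μC, V=3.20V), C5(1μF, Q=14μC, V=14.00V)
Op 1: CLOSE 2-1: Q_total=16.00, C_total=6.00, V=2.67; Q2=13.33, Q1=2.67; dissipated=32.267
Op 2: CLOSE 2-1: Q_total=16.00, C_total=6.00, V=2.67; Q2=13.33, Q1=2.67; dissipated=0.000
Op 3: CLOSE 1-4: Q_total=18.67, C_total=6.00, V=3.11; Q1=3.11, Q4=15.56; dissipated=0.119
Op 4: CLOSE 1-3: Q_total=17.11, C_total=3.00, V=5.70; Q1=5.70, Q3=11.41; dissipated=5.041
Op 5: CLOSE 5-2: Q_total=27.33, C_total=6.00, V=4.56; Q5=4.56, Q2=22.78; dissipated=53.519
Final charges: Q1=5.70, Q2=22.78, Q3=11.41, Q4=15.56, Q5=4.56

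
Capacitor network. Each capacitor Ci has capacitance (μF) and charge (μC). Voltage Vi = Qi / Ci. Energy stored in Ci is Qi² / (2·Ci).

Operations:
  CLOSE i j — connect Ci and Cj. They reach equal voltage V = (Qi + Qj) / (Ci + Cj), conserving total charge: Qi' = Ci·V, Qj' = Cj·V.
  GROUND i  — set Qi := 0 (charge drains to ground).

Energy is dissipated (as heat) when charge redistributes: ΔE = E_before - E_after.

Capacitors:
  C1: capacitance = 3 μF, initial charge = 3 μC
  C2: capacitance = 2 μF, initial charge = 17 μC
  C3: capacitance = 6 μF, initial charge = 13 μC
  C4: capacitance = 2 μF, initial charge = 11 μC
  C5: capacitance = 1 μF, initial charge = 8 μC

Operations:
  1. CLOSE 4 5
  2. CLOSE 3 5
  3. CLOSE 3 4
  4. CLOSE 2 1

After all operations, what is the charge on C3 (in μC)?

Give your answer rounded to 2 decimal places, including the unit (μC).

Initial: C1(3μF, Q=3μC, V=1.00V), C2(2μF, Q=17μC, V=8.50V), C3(6μF, Q=13μC, V=2.17V), C4(2μF, Q=11μC, V=5.50V), C5(1μF, Q=8μC, V=8.00V)
Op 1: CLOSE 4-5: Q_total=19.00, C_total=3.00, V=6.33; Q4=12.67, Q5=6.33; dissipated=2.083
Op 2: CLOSE 3-5: Q_total=19.33, C_total=7.00, V=2.76; Q3=16.57, Q5=2.76; dissipated=7.440
Op 3: CLOSE 3-4: Q_total=29.24, C_total=8.00, V=3.65; Q3=21.93, Q4=7.31; dissipated=9.566
Op 4: CLOSE 2-1: Q_total=20.00, C_total=5.00, V=4.00; Q2=8.00, Q1=12.00; dissipated=33.750
Final charges: Q1=12.00, Q2=8.00, Q3=21.93, Q4=7.31, Q5=2.76

Answer: 21.93 μC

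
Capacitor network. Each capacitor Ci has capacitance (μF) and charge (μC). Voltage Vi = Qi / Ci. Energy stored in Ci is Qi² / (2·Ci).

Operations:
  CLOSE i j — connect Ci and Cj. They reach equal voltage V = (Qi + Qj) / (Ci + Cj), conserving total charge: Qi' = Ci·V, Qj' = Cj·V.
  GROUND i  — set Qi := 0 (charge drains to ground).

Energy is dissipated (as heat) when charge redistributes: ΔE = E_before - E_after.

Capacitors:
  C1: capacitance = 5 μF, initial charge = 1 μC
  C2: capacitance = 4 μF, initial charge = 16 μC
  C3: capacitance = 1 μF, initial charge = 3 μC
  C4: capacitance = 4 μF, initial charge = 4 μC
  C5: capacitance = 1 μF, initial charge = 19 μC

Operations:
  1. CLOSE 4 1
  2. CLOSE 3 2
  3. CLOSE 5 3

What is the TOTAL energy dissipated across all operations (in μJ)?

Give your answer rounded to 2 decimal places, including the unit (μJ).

Answer: 58.87 μJ

Derivation:
Initial: C1(5μF, Q=1μC, V=0.20V), C2(4μF, Q=16μC, V=4.00V), C3(1μF, Q=3μC, V=3.00V), C4(4μF, Q=4μC, V=1.00V), C5(1μF, Q=19μC, V=19.00V)
Op 1: CLOSE 4-1: Q_total=5.00, C_total=9.00, V=0.56; Q4=2.22, Q1=2.78; dissipated=0.711
Op 2: CLOSE 3-2: Q_total=19.00, C_total=5.00, V=3.80; Q3=3.80, Q2=15.20; dissipated=0.400
Op 3: CLOSE 5-3: Q_total=22.80, C_total=2.00, V=11.40; Q5=11.40, Q3=11.40; dissipated=57.760
Total dissipated: 58.871 μJ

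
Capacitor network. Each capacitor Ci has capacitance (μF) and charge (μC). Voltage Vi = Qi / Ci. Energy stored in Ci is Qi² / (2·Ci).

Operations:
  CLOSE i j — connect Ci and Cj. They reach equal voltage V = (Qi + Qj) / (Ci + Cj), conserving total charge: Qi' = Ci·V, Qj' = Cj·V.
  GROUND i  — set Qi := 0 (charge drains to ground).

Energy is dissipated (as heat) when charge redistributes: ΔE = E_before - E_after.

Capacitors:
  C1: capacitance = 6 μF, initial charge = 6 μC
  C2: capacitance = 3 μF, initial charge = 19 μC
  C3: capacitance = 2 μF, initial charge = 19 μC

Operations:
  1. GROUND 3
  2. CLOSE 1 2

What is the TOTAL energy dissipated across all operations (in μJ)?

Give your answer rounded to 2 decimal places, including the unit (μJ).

Answer: 118.69 μJ

Derivation:
Initial: C1(6μF, Q=6μC, V=1.00V), C2(3μF, Q=19μC, V=6.33V), C3(2μF, Q=19μC, V=9.50V)
Op 1: GROUND 3: Q3=0; energy lost=90.250
Op 2: CLOSE 1-2: Q_total=25.00, C_total=9.00, V=2.78; Q1=16.67, Q2=8.33; dissipated=28.444
Total dissipated: 118.694 μJ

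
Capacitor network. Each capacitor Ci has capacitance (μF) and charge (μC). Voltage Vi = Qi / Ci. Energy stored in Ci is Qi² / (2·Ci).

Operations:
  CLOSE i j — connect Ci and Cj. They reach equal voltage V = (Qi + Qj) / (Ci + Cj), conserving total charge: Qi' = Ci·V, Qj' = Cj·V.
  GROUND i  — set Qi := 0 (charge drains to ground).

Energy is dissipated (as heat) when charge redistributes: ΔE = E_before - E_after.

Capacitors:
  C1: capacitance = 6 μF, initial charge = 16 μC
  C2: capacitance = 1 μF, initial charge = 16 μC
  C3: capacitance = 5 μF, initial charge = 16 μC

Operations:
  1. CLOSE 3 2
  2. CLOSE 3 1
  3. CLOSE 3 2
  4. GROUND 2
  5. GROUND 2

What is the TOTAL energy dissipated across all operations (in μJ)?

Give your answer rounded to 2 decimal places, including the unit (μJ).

Initial: C1(6μF, Q=16μC, V=2.67V), C2(1μF, Q=16μC, V=16.00V), C3(5μF, Q=16μC, V=3.20V)
Op 1: CLOSE 3-2: Q_total=32.00, C_total=6.00, V=5.33; Q3=26.67, Q2=5.33; dissipated=68.267
Op 2: CLOSE 3-1: Q_total=42.67, C_total=11.00, V=3.88; Q3=19.39, Q1=23.27; dissipated=9.697
Op 3: CLOSE 3-2: Q_total=24.73, C_total=6.00, V=4.12; Q3=20.61, Q2=4.12; dissipated=0.882
Op 4: GROUND 2: Q2=0; energy lost=8.492
Op 5: GROUND 2: Q2=0; energy lost=0.000
Total dissipated: 87.337 μJ

Answer: 87.34 μJ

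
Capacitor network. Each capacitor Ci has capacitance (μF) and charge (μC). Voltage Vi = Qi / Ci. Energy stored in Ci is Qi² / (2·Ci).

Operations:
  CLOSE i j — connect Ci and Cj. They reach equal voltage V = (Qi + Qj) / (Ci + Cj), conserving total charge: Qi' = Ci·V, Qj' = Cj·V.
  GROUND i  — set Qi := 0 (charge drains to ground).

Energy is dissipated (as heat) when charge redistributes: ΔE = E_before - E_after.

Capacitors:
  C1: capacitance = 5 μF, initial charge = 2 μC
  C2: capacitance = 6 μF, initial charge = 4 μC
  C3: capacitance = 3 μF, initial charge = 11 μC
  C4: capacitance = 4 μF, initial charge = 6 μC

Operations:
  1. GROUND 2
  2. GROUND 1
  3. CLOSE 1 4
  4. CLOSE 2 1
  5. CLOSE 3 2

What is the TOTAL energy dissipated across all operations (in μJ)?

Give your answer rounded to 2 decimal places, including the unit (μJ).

Initial: C1(5μF, Q=2μC, V=0.40V), C2(6μF, Q=4μC, V=0.67V), C3(3μF, Q=11μC, V=3.67V), C4(4μF, Q=6μC, V=1.50V)
Op 1: GROUND 2: Q2=0; energy lost=1.333
Op 2: GROUND 1: Q1=0; energy lost=0.400
Op 3: CLOSE 1-4: Q_total=6.00, C_total=9.00, V=0.67; Q1=3.33, Q4=2.67; dissipated=2.500
Op 4: CLOSE 2-1: Q_total=3.33, C_total=11.00, V=0.30; Q2=1.82, Q1=1.52; dissipated=0.606
Op 5: CLOSE 3-2: Q_total=12.82, C_total=9.00, V=1.42; Q3=4.27, Q2=8.55; dissipated=11.314
Total dissipated: 16.153 μJ

Answer: 16.15 μJ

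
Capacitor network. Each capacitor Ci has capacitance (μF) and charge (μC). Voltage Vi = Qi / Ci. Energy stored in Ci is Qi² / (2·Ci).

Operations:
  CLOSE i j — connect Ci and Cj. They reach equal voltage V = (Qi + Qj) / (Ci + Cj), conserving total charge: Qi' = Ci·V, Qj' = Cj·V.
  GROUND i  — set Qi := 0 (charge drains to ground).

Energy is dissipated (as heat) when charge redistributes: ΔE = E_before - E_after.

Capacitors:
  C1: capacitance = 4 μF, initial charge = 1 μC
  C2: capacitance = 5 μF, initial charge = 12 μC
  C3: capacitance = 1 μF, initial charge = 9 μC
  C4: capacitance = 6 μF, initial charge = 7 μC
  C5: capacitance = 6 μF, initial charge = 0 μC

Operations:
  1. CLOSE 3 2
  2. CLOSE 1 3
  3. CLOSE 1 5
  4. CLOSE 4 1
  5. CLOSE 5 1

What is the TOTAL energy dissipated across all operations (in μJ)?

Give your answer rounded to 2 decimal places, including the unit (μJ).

Initial: C1(4μF, Q=1μC, V=0.25V), C2(5μF, Q=12μC, V=2.40V), C3(1μF, Q=9μC, V=9.00V), C4(6μF, Q=7μC, V=1.17V), C5(6μF, Q=0μC, V=0.00V)
Op 1: CLOSE 3-2: Q_total=21.00, C_total=6.00, V=3.50; Q3=3.50, Q2=17.50; dissipated=18.150
Op 2: CLOSE 1-3: Q_total=4.50, C_total=5.00, V=0.90; Q1=3.60, Q3=0.90; dissipated=4.225
Op 3: CLOSE 1-5: Q_total=3.60, C_total=10.00, V=0.36; Q1=1.44, Q5=2.16; dissipated=0.972
Op 4: CLOSE 4-1: Q_total=8.44, C_total=10.00, V=0.84; Q4=5.06, Q1=3.38; dissipated=0.781
Op 5: CLOSE 5-1: Q_total=5.54, C_total=10.00, V=0.55; Q5=3.32, Q1=2.21; dissipated=0.281
Total dissipated: 24.409 μJ

Answer: 24.41 μJ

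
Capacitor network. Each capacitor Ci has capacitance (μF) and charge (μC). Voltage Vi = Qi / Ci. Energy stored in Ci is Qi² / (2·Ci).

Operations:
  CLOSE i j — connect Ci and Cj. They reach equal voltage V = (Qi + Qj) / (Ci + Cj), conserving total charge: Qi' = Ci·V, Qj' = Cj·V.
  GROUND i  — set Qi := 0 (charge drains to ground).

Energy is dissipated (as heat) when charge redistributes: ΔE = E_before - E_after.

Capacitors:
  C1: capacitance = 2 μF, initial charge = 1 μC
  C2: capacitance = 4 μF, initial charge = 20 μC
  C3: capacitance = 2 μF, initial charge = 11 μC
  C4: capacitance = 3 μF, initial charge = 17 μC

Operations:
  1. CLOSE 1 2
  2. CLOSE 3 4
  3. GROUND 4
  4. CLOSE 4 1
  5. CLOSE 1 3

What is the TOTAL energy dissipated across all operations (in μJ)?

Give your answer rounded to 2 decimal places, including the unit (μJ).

Initial: C1(2μF, Q=1μC, V=0.50V), C2(4μF, Q=20μC, V=5.00V), C3(2μF, Q=11μC, V=5.50V), C4(3μF, Q=17μC, V=5.67V)
Op 1: CLOSE 1-2: Q_total=21.00, C_total=6.00, V=3.50; Q1=7.00, Q2=14.00; dissipated=13.500
Op 2: CLOSE 3-4: Q_total=28.00, C_total=5.00, V=5.60; Q3=11.20, Q4=16.80; dissipated=0.017
Op 3: GROUND 4: Q4=0; energy lost=47.040
Op 4: CLOSE 4-1: Q_total=7.00, C_total=5.00, V=1.40; Q4=4.20, Q1=2.80; dissipated=7.350
Op 5: CLOSE 1-3: Q_total=14.00, C_total=4.00, V=3.50; Q1=7.00, Q3=7.00; dissipated=8.820
Total dissipated: 76.727 μJ

Answer: 76.73 μJ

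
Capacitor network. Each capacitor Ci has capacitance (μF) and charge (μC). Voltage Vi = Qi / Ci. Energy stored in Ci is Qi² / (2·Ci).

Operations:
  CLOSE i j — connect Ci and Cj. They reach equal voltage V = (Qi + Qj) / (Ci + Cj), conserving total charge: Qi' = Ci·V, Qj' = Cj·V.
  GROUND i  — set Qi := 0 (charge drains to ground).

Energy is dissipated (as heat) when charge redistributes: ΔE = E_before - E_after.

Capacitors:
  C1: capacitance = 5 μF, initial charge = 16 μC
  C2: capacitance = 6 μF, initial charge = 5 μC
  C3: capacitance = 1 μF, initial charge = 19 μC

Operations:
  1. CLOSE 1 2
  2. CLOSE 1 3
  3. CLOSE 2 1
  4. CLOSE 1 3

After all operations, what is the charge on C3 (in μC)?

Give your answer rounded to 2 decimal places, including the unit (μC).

Initial: C1(5μF, Q=16μC, V=3.20V), C2(6μF, Q=5μC, V=0.83V), C3(1μF, Q=19μC, V=19.00V)
Op 1: CLOSE 1-2: Q_total=21.00, C_total=11.00, V=1.91; Q1=9.55, Q2=11.45; dissipated=7.638
Op 2: CLOSE 1-3: Q_total=28.55, C_total=6.00, V=4.76; Q1=23.79, Q3=4.76; dissipated=121.708
Op 3: CLOSE 2-1: Q_total=35.24, C_total=11.00, V=3.20; Q2=19.22, Q1=16.02; dissipated=11.064
Op 4: CLOSE 1-3: Q_total=20.78, C_total=6.00, V=3.46; Q1=17.31, Q3=3.46; dissipated=1.006
Final charges: Q1=17.31, Q2=19.22, Q3=3.46

Answer: 3.46 μC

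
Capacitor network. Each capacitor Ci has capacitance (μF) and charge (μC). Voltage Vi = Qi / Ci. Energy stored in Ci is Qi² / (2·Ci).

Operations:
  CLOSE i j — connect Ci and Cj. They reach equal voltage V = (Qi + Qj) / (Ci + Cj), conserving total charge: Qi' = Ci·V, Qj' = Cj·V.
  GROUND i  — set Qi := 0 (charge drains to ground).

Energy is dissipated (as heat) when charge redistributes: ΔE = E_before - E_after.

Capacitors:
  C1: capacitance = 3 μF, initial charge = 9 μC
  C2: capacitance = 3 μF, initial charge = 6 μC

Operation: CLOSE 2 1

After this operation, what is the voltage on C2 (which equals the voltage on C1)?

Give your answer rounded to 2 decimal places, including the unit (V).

Initial: C1(3μF, Q=9μC, V=3.00V), C2(3μF, Q=6μC, V=2.00V)
Op 1: CLOSE 2-1: Q_total=15.00, C_total=6.00, V=2.50; Q2=7.50, Q1=7.50; dissipated=0.750

Answer: 2.50 V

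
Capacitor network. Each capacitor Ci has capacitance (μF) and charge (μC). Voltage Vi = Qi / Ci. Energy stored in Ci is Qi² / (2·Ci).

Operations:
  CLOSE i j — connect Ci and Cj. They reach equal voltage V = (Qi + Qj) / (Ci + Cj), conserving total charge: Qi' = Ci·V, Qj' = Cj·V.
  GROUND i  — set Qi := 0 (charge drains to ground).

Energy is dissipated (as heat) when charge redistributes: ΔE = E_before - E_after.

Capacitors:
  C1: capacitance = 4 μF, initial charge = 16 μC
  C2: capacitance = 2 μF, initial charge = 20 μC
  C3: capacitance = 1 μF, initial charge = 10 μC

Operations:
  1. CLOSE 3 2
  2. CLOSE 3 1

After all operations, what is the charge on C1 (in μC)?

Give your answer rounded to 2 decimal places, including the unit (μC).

Answer: 20.80 μC

Derivation:
Initial: C1(4μF, Q=16μC, V=4.00V), C2(2μF, Q=20μC, V=10.00V), C3(1μF, Q=10μC, V=10.00V)
Op 1: CLOSE 3-2: Q_total=30.00, C_total=3.00, V=10.00; Q3=10.00, Q2=20.00; dissipated=0.000
Op 2: CLOSE 3-1: Q_total=26.00, C_total=5.00, V=5.20; Q3=5.20, Q1=20.80; dissipated=14.400
Final charges: Q1=20.80, Q2=20.00, Q3=5.20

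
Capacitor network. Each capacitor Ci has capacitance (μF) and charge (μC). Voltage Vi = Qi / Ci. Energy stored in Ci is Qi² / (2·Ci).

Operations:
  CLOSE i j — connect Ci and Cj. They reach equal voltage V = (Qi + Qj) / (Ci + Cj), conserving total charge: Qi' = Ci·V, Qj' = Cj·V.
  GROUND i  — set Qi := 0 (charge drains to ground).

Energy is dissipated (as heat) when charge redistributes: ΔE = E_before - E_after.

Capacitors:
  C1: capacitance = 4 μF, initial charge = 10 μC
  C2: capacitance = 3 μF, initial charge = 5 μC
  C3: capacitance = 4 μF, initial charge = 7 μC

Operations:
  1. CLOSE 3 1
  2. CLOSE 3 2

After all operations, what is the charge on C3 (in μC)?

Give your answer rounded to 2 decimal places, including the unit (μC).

Answer: 7.71 μC

Derivation:
Initial: C1(4μF, Q=10μC, V=2.50V), C2(3μF, Q=5μC, V=1.67V), C3(4μF, Q=7μC, V=1.75V)
Op 1: CLOSE 3-1: Q_total=17.00, C_total=8.00, V=2.12; Q3=8.50, Q1=8.50; dissipated=0.562
Op 2: CLOSE 3-2: Q_total=13.50, C_total=7.00, V=1.93; Q3=7.71, Q2=5.79; dissipated=0.180
Final charges: Q1=8.50, Q2=5.79, Q3=7.71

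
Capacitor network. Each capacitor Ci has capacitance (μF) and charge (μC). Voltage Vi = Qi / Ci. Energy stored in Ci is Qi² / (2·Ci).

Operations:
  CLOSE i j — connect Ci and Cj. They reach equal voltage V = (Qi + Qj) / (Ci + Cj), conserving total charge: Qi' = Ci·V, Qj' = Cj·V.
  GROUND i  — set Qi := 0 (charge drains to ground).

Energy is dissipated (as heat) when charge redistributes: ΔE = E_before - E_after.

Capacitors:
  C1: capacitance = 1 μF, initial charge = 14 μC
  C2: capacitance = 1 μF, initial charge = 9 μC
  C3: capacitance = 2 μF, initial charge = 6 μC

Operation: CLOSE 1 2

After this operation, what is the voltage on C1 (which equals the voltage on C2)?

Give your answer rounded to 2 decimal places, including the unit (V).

Initial: C1(1μF, Q=14μC, V=14.00V), C2(1μF, Q=9μC, V=9.00V), C3(2μF, Q=6μC, V=3.00V)
Op 1: CLOSE 1-2: Q_total=23.00, C_total=2.00, V=11.50; Q1=11.50, Q2=11.50; dissipated=6.250

Answer: 11.50 V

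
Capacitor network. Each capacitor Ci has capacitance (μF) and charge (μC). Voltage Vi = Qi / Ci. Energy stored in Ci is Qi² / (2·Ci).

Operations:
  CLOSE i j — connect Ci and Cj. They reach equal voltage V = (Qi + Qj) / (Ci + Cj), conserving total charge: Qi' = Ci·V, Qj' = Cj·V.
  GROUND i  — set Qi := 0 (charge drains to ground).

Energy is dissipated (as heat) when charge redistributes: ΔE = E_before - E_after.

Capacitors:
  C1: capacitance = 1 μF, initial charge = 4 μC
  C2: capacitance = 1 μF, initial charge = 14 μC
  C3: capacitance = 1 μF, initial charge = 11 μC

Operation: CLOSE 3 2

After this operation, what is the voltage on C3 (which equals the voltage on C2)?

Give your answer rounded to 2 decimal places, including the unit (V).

Initial: C1(1μF, Q=4μC, V=4.00V), C2(1μF, Q=14μC, V=14.00V), C3(1μF, Q=11μC, V=11.00V)
Op 1: CLOSE 3-2: Q_total=25.00, C_total=2.00, V=12.50; Q3=12.50, Q2=12.50; dissipated=2.250

Answer: 12.50 V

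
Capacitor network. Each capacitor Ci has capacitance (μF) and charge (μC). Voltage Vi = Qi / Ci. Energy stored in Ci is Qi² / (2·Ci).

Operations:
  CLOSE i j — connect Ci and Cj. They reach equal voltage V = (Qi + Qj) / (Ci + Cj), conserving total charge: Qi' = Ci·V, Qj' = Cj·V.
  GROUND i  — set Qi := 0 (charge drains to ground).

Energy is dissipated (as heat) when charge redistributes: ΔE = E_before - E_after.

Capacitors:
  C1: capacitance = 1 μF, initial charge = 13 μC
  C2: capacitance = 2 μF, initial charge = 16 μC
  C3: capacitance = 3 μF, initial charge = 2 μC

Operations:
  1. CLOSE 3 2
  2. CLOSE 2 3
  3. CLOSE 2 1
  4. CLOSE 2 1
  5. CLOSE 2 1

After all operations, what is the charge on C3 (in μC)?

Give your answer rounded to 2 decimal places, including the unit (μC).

Answer: 10.80 μC

Derivation:
Initial: C1(1μF, Q=13μC, V=13.00V), C2(2μF, Q=16μC, V=8.00V), C3(3μF, Q=2μC, V=0.67V)
Op 1: CLOSE 3-2: Q_total=18.00, C_total=5.00, V=3.60; Q3=10.80, Q2=7.20; dissipated=32.267
Op 2: CLOSE 2-3: Q_total=18.00, C_total=5.00, V=3.60; Q2=7.20, Q3=10.80; dissipated=0.000
Op 3: CLOSE 2-1: Q_total=20.20, C_total=3.00, V=6.73; Q2=13.47, Q1=6.73; dissipated=29.453
Op 4: CLOSE 2-1: Q_total=20.20, C_total=3.00, V=6.73; Q2=13.47, Q1=6.73; dissipated=0.000
Op 5: CLOSE 2-1: Q_total=20.20, C_total=3.00, V=6.73; Q2=13.47, Q1=6.73; dissipated=0.000
Final charges: Q1=6.73, Q2=13.47, Q3=10.80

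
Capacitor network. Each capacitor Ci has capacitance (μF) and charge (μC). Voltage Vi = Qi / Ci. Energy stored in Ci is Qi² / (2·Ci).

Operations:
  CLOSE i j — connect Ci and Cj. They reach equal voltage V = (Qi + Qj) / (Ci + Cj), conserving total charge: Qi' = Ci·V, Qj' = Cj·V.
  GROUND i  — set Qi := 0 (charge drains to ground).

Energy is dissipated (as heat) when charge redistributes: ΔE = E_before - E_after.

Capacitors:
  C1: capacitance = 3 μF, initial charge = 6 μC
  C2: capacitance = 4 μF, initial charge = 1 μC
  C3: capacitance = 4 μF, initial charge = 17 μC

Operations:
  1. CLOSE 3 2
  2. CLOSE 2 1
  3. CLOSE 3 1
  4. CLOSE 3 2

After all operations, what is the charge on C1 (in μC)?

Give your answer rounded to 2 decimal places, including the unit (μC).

Answer: 6.61 μC

Derivation:
Initial: C1(3μF, Q=6μC, V=2.00V), C2(4μF, Q=1μC, V=0.25V), C3(4μF, Q=17μC, V=4.25V)
Op 1: CLOSE 3-2: Q_total=18.00, C_total=8.00, V=2.25; Q3=9.00, Q2=9.00; dissipated=16.000
Op 2: CLOSE 2-1: Q_total=15.00, C_total=7.00, V=2.14; Q2=8.57, Q1=6.43; dissipated=0.054
Op 3: CLOSE 3-1: Q_total=15.43, C_total=7.00, V=2.20; Q3=8.82, Q1=6.61; dissipated=0.010
Op 4: CLOSE 3-2: Q_total=17.39, C_total=8.00, V=2.17; Q3=8.69, Q2=8.69; dissipated=0.004
Final charges: Q1=6.61, Q2=8.69, Q3=8.69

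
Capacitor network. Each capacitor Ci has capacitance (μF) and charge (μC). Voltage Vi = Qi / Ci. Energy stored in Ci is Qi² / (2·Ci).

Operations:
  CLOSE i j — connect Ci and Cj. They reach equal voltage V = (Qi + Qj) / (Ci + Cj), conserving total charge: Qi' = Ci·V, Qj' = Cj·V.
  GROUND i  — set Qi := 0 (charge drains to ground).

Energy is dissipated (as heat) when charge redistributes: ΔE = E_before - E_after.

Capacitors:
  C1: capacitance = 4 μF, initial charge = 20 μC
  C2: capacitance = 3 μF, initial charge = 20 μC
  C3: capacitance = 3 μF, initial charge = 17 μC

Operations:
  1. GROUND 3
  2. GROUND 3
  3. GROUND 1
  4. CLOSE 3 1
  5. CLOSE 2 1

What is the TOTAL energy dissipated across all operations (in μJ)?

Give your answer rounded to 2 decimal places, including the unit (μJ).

Answer: 136.26 μJ

Derivation:
Initial: C1(4μF, Q=20μC, V=5.00V), C2(3μF, Q=20μC, V=6.67V), C3(3μF, Q=17μC, V=5.67V)
Op 1: GROUND 3: Q3=0; energy lost=48.167
Op 2: GROUND 3: Q3=0; energy lost=0.000
Op 3: GROUND 1: Q1=0; energy lost=50.000
Op 4: CLOSE 3-1: Q_total=0.00, C_total=7.00, V=0.00; Q3=0.00, Q1=0.00; dissipated=0.000
Op 5: CLOSE 2-1: Q_total=20.00, C_total=7.00, V=2.86; Q2=8.57, Q1=11.43; dissipated=38.095
Total dissipated: 136.262 μJ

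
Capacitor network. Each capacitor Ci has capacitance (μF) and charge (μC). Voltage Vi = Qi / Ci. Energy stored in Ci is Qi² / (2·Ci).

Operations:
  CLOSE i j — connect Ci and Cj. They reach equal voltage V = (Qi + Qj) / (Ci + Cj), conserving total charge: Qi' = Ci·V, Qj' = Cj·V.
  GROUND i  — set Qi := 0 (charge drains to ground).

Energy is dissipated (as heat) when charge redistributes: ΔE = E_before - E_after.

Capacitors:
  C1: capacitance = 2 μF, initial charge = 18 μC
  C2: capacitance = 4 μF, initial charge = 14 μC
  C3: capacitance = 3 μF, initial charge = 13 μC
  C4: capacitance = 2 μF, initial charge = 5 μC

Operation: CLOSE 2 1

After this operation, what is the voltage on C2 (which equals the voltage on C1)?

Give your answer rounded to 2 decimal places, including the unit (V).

Initial: C1(2μF, Q=18μC, V=9.00V), C2(4μF, Q=14μC, V=3.50V), C3(3μF, Q=13μC, V=4.33V), C4(2μF, Q=5μC, V=2.50V)
Op 1: CLOSE 2-1: Q_total=32.00, C_total=6.00, V=5.33; Q2=21.33, Q1=10.67; dissipated=20.167

Answer: 5.33 V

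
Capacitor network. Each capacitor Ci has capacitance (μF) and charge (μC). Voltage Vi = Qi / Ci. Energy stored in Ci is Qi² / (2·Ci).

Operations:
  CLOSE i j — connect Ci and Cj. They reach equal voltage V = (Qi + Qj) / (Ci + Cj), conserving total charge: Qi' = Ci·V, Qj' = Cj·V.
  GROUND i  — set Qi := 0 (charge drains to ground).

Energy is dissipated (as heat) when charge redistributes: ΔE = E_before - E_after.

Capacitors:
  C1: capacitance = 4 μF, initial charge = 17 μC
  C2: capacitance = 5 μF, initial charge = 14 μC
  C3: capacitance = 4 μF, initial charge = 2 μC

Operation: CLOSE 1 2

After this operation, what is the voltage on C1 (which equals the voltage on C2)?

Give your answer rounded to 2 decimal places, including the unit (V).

Answer: 3.44 V

Derivation:
Initial: C1(4μF, Q=17μC, V=4.25V), C2(5μF, Q=14μC, V=2.80V), C3(4μF, Q=2μC, V=0.50V)
Op 1: CLOSE 1-2: Q_total=31.00, C_total=9.00, V=3.44; Q1=13.78, Q2=17.22; dissipated=2.336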